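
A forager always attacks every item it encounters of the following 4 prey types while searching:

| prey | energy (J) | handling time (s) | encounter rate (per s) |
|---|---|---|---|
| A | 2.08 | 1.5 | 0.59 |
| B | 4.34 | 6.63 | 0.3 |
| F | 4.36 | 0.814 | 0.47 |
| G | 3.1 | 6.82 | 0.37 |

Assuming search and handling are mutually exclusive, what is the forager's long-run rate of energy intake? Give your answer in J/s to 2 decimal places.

0.84 J/s

R = Σλ_iE_i / (1 + Σλ_ih_i)
Numerator: 0.59×2.08 + 0.3×4.34 + 0.47×4.36 + 0.37×3.1 = 5.725
Denominator: 1 + 0.59×1.5 + 0.3×6.63 + 0.47×0.814 + 0.37×6.82 = 6.78
R = 5.725/6.78 = 0.8445 J/s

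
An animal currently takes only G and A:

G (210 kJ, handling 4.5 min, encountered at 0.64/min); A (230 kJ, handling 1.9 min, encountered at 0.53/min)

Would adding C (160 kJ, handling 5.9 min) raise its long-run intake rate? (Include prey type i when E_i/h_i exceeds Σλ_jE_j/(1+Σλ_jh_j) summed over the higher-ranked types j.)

No

On G and A alone, R = ΣλE/(1+Σλh) = 256.3/4.887 = 52.45 kJ/min.
Profitability of C: 160/5.9 = 27.12 kJ/min.
27.12 < 52.45, so adding C would lower the average — exclude it.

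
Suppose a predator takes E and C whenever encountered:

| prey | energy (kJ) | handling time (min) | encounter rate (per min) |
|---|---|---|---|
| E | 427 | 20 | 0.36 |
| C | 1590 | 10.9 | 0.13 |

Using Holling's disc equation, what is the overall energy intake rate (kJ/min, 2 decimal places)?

37.48 kJ/min

R = (0.36×427 + 0.13×1590) / (1 + 0.36×20 + 0.13×10.9) = 360.4/9.617 = 37.48 kJ/min.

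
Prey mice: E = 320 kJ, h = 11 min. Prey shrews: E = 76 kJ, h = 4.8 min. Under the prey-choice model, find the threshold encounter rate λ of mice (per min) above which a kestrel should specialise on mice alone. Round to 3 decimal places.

0.109 per min

Drop shrews once their profitability E₂/h₂ falls below the rate achievable on mice alone: E₂/h₂ = λE₁/(1 + λh₁).
Solve for λ: λE₁h₂ = E₂(1 + λh₁) → λ(E₁h₂ − E₂h₁) = E₂ → λ = E₂/(E₁h₂ − E₂h₁).
λ = 76/(320×4.8 − 76×11) = 76/700 = 0.1086 per min.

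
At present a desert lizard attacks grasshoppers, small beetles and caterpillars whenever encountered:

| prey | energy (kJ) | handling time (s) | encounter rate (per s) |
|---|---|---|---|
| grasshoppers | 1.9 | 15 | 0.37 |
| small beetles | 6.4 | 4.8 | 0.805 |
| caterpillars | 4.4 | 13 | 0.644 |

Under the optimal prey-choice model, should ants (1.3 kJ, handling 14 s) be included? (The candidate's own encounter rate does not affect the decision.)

No

On grasshoppers, small beetles and caterpillars alone, R = ΣλE/(1+Σλh) = 8.689/18.79 = 0.4625 kJ/s.
Profitability of ants: 1.3/14 = 0.09286 kJ/s.
Since 0.09286 < R, time spent handling ants is better spent searching.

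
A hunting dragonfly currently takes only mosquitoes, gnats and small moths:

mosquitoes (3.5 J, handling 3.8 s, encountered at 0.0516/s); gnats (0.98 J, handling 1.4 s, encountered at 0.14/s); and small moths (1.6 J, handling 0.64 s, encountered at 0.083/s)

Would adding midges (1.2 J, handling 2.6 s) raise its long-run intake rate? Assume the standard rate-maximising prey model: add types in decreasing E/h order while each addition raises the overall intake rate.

Yes

Intake rate on the current diet: R = (0.0516×3.5 + 0.14×0.98 + 0.083×1.6) / (1 + 0.0516×3.8 + 0.14×1.4 + 0.083×0.64) = 0.4506/1.445 = 0.3118 J/s.
midges: E/h = 1.2/2.6 = 0.4615 J/s.
0.4615 > 0.3118, so adding midges raises the average — include it.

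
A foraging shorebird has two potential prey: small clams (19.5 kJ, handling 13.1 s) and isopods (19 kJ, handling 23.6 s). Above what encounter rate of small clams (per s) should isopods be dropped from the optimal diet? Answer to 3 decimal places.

0.090 per s

At the threshold, the rate on small clams alone equals the profitability of isopods: λ·19.5/(1 + λ·13.1) = 19/23.6 = 0.8051.
Rearranging, λ(19.5 − 0.8051×13.1) = 0.8051, so λ = 0.8051/8.953 = 0.08992 per s.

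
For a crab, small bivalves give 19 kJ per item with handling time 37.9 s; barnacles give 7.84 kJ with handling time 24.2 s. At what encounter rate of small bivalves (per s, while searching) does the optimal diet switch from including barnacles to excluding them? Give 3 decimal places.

Drop barnacles once their profitability E₂/h₂ falls below the rate achievable on small bivalves alone: E₂/h₂ = λE₁/(1 + λh₁).
Solve for λ: λE₁h₂ = E₂(1 + λh₁) → λ(E₁h₂ − E₂h₁) = E₂ → λ = E₂/(E₁h₂ − E₂h₁).
λ = 7.84/(19×24.2 − 7.84×37.9) = 7.84/162.7 = 0.0482 per s.

0.048 per s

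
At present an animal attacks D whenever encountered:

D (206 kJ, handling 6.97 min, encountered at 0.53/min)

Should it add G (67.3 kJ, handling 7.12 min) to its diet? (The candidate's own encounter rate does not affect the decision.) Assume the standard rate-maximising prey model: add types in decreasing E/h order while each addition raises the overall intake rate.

No

Intake rate on the current diet: R = (0.53×206) / (1 + 0.53×6.97) = 109.2/4.694 = 23.26 kJ/min.
Profitability of G: 67.3/7.12 = 9.452 kJ/min.
Since 9.452 < R, time spent handling G is better spent searching.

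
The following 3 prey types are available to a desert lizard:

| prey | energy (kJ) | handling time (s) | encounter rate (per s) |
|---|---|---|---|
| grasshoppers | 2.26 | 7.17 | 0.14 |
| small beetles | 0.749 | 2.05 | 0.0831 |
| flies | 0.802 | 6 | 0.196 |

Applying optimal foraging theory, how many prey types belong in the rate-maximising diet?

2

Rank by E/h (kJ/s): small beetles 0.365, grasshoppers 0.315, flies 0.134. Include each in turn until the next type's E/h falls below the running intake rate.
Rate on top 1: 0.05318. grasshoppers: 0.315 > 0.05318 → include.
Rate on top 2: 0.1742. flies: 0.134 < 0.1742 → exclude; stop.
Optimal diet: small beetles, grasshoppers — 2 of 3 types.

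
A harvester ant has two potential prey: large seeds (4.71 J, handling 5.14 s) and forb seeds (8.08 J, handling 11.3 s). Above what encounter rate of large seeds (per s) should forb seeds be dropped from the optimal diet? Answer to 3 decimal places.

0.691 per s

The zero-one rule: include forb seeds iff E₂/h₂ > λE₁/(1+λh₁). Equality gives the switch point.
λE₁h₂ = E₂ + λE₂h₁ ⇒ λ = E₂/(E₁h₂ − E₂h₁) = 8.08/(53.22 − 41.53) = 0.6911 per s.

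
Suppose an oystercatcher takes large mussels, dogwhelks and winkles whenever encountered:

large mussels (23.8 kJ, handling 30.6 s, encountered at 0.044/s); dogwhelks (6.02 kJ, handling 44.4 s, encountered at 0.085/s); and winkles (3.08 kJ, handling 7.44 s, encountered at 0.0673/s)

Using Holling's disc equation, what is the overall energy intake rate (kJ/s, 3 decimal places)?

R = (0.044×23.8 + 0.085×6.02 + 0.0673×3.08) / (1 + 0.044×30.6 + 0.085×44.4 + 0.0673×7.44) = 1.766/6.621 = 0.2668 kJ/s.

0.267 kJ/s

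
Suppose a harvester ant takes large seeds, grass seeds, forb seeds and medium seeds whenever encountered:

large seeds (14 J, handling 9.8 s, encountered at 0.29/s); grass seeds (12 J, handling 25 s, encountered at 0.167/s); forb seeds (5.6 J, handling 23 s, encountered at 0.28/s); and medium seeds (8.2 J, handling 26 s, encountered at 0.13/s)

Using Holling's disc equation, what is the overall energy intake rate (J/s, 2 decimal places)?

0.49 J/s

R = Σλ_iE_i / (1 + Σλ_ih_i)
Numerator: 0.29×14 + 0.167×12 + 0.28×5.6 + 0.13×8.2 = 8.698
Denominator: 1 + 0.29×9.8 + 0.167×25 + 0.28×23 + 0.13×26 = 17.84
R = 8.698/17.84 = 0.4876 J/s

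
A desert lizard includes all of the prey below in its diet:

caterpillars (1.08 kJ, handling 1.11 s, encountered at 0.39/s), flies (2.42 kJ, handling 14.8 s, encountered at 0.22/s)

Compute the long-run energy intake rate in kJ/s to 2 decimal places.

Energy encountered per unit search time: 0.39×1.08 + 0.22×2.42 = 0.9536 kJ/s.
Handling time per unit search time: 0.39×1.11 + 0.22×14.8 = 3.689.
Rate = 0.9536/(1 + 3.689) = 0.2034 kJ/s.

0.20 kJ/s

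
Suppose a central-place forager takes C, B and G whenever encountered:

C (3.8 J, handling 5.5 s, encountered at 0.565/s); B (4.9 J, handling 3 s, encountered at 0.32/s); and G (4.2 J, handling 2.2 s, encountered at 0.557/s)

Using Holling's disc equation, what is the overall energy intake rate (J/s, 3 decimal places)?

0.962 J/s

Energy encountered per unit search time: 0.565×3.8 + 0.32×4.9 + 0.557×4.2 = 6.054 J/s.
Handling time per unit search time: 0.565×5.5 + 0.32×3 + 0.557×2.2 = 5.293.
Rate = 6.054/(1 + 5.293) = 0.9621 J/s.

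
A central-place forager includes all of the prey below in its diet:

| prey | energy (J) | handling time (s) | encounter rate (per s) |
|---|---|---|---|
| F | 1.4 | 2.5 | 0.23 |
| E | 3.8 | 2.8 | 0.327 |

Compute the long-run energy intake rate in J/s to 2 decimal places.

0.63 J/s

Energy encountered per unit search time: 0.23×1.4 + 0.327×3.8 = 1.565 J/s.
Handling time per unit search time: 0.23×2.5 + 0.327×2.8 = 1.491.
Rate = 1.565/(1 + 1.491) = 0.6282 J/s.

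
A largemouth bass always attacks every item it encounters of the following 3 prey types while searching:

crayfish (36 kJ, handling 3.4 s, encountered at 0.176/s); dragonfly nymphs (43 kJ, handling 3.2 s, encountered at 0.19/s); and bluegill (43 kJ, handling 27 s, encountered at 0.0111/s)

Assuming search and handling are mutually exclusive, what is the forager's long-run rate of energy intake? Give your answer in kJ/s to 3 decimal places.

R = Σλ_iE_i / (1 + Σλ_ih_i)
Numerator: 0.176×36 + 0.19×43 + 0.0111×43 = 14.98
Denominator: 1 + 0.176×3.4 + 0.19×3.2 + 0.0111×27 = 2.506
R = 14.98/2.506 = 5.979 kJ/s

5.979 kJ/s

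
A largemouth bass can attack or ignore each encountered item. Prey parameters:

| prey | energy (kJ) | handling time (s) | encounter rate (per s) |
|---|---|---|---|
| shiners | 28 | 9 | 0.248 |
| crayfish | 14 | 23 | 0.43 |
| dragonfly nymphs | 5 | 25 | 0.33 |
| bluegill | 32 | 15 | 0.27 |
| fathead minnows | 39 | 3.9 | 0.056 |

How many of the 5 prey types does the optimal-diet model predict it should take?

2

Rank by E/h (kJ/s): fathead minnows 10, shiners 3.11, bluegill 2.13, crayfish 0.609, dragonfly nymphs 0.2. Include each in turn until the next type's E/h falls below the running intake rate.
Rate on top 1: 1.793. shiners: 3.11 > 1.793 → include.
Rate on top 2: 2.645. bluegill: 2.13 < 2.645 → exclude; stop.
Optimal diet: fathead minnows, shiners — 2 of 5 types.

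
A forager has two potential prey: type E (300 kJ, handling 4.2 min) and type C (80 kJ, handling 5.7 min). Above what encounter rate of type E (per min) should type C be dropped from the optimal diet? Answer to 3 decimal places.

0.058 per min

The zero-one rule: include type C iff E₂/h₂ > λE₁/(1+λh₁). Equality gives the switch point.
λE₁h₂ = E₂ + λE₂h₁ ⇒ λ = E₂/(E₁h₂ − E₂h₁) = 80/(1710 − 336) = 0.05822 per min.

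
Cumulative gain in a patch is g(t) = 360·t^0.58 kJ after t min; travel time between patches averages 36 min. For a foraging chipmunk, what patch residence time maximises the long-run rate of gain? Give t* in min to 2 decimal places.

Maximise g(t)/(T+t): set derivative to zero → g'(t)(T+t) = g(t).
g'(t) = 0.58·360·t^-0.42. Setting 0.58·360·t^-0.42 = 360·t^0.58/(36+t) gives 0.58(36+t) = t, so 0.42·t = 0.58×36.
t* = 0.58×36/0.42 = 49.71 min.

49.71 min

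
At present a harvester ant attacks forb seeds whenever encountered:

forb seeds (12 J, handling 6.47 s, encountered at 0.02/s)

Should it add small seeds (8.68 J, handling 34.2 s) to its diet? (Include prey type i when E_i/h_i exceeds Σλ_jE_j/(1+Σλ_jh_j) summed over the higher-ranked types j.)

Current rate: (0.02×12)/(1 + 0.02×6.47) = 0.2125 J/s.
Profitability of small seeds: 8.68/34.2 = 0.2538 J/s.
Since 0.2538 > R, including small seeds increases the long-run rate.

Yes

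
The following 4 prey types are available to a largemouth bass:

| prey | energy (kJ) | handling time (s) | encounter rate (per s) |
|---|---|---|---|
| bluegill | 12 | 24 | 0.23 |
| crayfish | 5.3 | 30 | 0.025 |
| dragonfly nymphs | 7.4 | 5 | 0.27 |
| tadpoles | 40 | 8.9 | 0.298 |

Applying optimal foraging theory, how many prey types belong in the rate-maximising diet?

Rank by E/h (kJ/s): tadpoles 4.49, dragonfly nymphs 1.48, bluegill 0.5, crayfish 0.177. Include each in turn until the next type's E/h falls below the running intake rate.
Rate on top 1: 3.264. dragonfly nymphs: 1.48 < 3.264 → exclude; stop.
Optimal diet: tadpoles — 1 of 4 types.

1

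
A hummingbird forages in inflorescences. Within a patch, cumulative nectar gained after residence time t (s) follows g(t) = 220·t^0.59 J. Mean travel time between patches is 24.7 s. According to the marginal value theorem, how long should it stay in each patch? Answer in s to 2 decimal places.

35.54 s

Maximise g(t)/(T+t): set derivative to zero → g'(t)(T+t) = g(t).
g'(t) = 0.59·220·t^-0.41. Setting 0.59·220·t^-0.41 = 220·t^0.59/(24.7+t) gives 0.59(24.7+t) = t, so 0.41·t = 0.59×24.7.
t* = 0.59×24.7/0.41 = 35.54 s.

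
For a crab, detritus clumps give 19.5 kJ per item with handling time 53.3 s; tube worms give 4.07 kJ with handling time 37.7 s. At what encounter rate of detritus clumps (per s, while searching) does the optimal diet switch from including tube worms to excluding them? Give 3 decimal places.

0.008 per s

The zero-one rule: include tube worms iff E₂/h₂ > λE₁/(1+λh₁). Equality gives the switch point.
λE₁h₂ = E₂ + λE₂h₁ ⇒ λ = E₂/(E₁h₂ − E₂h₁) = 4.07/(735.2 − 216.9) = 0.007854 per s.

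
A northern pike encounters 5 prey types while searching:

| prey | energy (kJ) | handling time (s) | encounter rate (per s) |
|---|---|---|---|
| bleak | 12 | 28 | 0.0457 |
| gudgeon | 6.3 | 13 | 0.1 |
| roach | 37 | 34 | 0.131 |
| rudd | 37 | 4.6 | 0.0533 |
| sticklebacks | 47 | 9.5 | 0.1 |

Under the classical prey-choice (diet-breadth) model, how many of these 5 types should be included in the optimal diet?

E/h in descending order: rudd 8.04, sticklebacks 4.95, roach 1.09, gudgeon 0.485, bleak 0.429 kJ/s. The optimal diet is the largest prefix of this list for which every included type satisfies E_i/h_i > R on the types above it.
Rate on top 1: 1.584. sticklebacks: 4.95 > 1.584 → include.
Rate on top 2: 3.039. roach: 1.09 < 3.039 → exclude; stop.
Optimal diet: rudd, sticklebacks — 2 of 5 types.

2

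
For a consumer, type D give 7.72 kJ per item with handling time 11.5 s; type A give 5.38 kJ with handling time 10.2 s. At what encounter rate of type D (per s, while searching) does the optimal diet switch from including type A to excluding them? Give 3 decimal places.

Drop type A once their profitability E₂/h₂ falls below the rate achievable on type D alone: E₂/h₂ = λE₁/(1 + λh₁).
Solve for λ: λE₁h₂ = E₂(1 + λh₁) → λ(E₁h₂ − E₂h₁) = E₂ → λ = E₂/(E₁h₂ − E₂h₁).
λ = 5.38/(7.72×10.2 − 5.38×11.5) = 5.38/16.87 = 0.3188 per s.

0.319 per s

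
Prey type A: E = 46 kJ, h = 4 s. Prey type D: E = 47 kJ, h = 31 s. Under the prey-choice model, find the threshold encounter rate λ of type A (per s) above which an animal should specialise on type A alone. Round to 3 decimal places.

Drop type D once their profitability E₂/h₂ falls below the rate achievable on type A alone: E₂/h₂ = λE₁/(1 + λh₁).
Solve for λ: λE₁h₂ = E₂(1 + λh₁) → λ(E₁h₂ − E₂h₁) = E₂ → λ = E₂/(E₁h₂ − E₂h₁).
λ = 47/(46×31 − 47×4) = 47/1238 = 0.03796 per s.

0.038 per s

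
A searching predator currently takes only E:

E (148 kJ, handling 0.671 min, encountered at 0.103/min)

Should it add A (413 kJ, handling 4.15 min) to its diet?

Yes

Current rate: (0.103×148)/(1 + 0.103×0.671) = 14.26 kJ/min.
A: E/h = 413/4.15 = 99.52 kJ/min.
99.52 > 14.26, so adding A raises the average — include it.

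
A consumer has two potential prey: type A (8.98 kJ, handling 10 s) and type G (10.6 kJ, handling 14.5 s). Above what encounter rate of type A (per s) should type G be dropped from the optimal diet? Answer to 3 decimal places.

At the threshold, the rate on type A alone equals the profitability of type G: λ·8.98/(1 + λ·10) = 10.6/14.5 = 0.731.
Rearranging, λ(8.98 − 0.731×10) = 0.731, so λ = 0.731/1.67 = 0.4378 per s.

0.438 per s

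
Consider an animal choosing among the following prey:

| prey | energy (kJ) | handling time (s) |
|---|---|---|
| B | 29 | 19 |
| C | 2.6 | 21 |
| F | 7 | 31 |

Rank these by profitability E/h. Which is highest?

Profitability E/h (kJ/s): B = 29/19 = 1.53, C = 2.6/21 = 0.124, F = 7/31 = 0.226.
Ranked: B > F > C.

B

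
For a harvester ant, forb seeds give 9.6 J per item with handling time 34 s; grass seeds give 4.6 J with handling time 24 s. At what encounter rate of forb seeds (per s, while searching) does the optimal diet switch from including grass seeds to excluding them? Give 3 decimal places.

Drop grass seeds once their profitability E₂/h₂ falls below the rate achievable on forb seeds alone: E₂/h₂ = λE₁/(1 + λh₁).
Solve for λ: λE₁h₂ = E₂(1 + λh₁) → λ(E₁h₂ − E₂h₁) = E₂ → λ = E₂/(E₁h₂ − E₂h₁).
λ = 4.6/(9.6×24 − 4.6×34) = 4.6/74 = 0.06216 per s.

0.062 per s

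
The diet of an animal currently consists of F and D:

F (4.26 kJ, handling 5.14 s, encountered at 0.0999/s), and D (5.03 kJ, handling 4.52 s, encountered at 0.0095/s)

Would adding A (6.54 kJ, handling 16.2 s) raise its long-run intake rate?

Yes

On F and D alone, R = ΣλE/(1+Σλh) = 0.4734/1.556 = 0.3041 kJ/s.
A: E/h = 6.54/16.2 = 0.4037 kJ/s.
0.4037 > 0.3041, so adding A raises the average — include it.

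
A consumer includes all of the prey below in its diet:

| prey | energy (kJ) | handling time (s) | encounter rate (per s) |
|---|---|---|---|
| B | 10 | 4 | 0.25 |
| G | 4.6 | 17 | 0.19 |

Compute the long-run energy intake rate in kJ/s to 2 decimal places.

0.65 kJ/s

R = Σλ_iE_i / (1 + Σλ_ih_i)
Numerator: 0.25×10 + 0.19×4.6 = 3.374
Denominator: 1 + 0.25×4 + 0.19×17 = 5.23
R = 3.374/5.23 = 0.6451 kJ/s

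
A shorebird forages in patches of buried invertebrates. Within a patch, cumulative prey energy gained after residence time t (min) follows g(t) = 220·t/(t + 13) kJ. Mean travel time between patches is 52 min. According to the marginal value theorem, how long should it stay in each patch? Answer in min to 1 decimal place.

26.0 min

Optimal t* satisfies g'(t*) = g(t*)/(T + t*).
g'(t) = 220·13/(t + 13)². Setting 220·13/(t+13)² = 220t/[(t+13)(52+t)] gives 13(52+t) = t(t+13), so t² = 13×52 = 676.
t* = √676 = 26 min.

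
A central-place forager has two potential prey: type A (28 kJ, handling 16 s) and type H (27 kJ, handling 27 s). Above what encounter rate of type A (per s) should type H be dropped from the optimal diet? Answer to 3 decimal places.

The zero-one rule: include type H iff E₂/h₂ > λE₁/(1+λh₁). Equality gives the switch point.
λE₁h₂ = E₂ + λE₂h₁ ⇒ λ = E₂/(E₁h₂ − E₂h₁) = 27/(756 − 432) = 0.08333 per s.

0.083 per s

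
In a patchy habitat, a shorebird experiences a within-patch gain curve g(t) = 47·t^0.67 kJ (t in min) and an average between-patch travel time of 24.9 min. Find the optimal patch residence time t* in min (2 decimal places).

50.55 min

Maximise g(t)/(T+t): set derivative to zero → g'(t)(T+t) = g(t).
g'(t) = 0.67·47·t^-0.33. Setting 0.67·47·t^-0.33 = 47·t^0.67/(24.9+t) gives 0.67(24.9+t) = t, so 0.33·t = 0.67×24.9.
t* = 0.67×24.9/0.33 = 50.55 min.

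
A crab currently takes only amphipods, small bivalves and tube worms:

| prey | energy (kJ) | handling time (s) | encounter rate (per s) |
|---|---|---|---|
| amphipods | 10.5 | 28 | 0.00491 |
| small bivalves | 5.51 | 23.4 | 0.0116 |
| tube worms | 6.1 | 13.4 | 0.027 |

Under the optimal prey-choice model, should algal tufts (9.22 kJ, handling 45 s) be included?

Yes

Intake rate on the current diet: R = (0.00491×10.5 + 0.0116×5.51 + 0.027×6.1) / (1 + 0.00491×28 + 0.0116×23.4 + 0.027×13.4) = 0.2802/1.771 = 0.1582 kJ/s.
algal tufts: E/h = 9.22/45 = 0.2049 kJ/s.
Since 0.2049 > R, including algal tufts increases the long-run rate.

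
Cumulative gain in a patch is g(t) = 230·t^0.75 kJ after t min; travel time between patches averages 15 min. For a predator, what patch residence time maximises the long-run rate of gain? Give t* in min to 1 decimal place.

45.0 min

By the marginal value theorem, leave when the instantaneous gain rate g'(t) equals the habitat-wide average g(t)/(T + t).
g'(t) = 0.75·230·t^-0.25. Setting 0.75·230·t^-0.25 = 230·t^0.75/(15+t) gives 0.75(15+t) = t, so 0.25·t = 0.75×15.
t* = 0.75×15/0.25 = 45 min.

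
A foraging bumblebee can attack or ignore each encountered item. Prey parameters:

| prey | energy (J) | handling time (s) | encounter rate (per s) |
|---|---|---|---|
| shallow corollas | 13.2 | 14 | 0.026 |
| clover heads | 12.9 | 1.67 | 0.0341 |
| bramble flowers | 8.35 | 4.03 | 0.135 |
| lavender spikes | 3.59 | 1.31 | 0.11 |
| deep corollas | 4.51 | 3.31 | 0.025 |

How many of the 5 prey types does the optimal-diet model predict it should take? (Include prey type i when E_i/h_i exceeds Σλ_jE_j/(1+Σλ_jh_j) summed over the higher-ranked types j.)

Rank by E/h (J/s): clover heads 7.72, lavender spikes 2.74, bramble flowers 2.07, deep corollas 1.36, shallow corollas 0.943. Include each in turn until the next type's E/h falls below the running intake rate.
Rate on top 1: 0.4162. lavender spikes: 2.74 > 0.4162 → include.
Rate on top 2: 0.6951. bramble flowers: 2.07 > 0.6951 → include.
Rate on top 3: 1.124. deep corollas: 1.36 > 1.124 → include.
Rate on top 4: 1.135. shallow corollas: 0.943 < 1.135 → exclude; stop.
Optimal diet: clover heads, lavender spikes, bramble flowers, deep corollas — 4 of 5 types.

4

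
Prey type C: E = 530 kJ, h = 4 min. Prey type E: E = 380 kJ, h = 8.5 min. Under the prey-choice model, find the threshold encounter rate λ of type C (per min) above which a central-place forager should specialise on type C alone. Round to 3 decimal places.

At the threshold, the rate on type C alone equals the profitability of type E: λ·530/(1 + λ·4) = 380/8.5 = 44.71.
Rearranging, λ(530 − 44.71×4) = 44.71, so λ = 44.71/351.2 = 0.1273 per min.

0.127 per min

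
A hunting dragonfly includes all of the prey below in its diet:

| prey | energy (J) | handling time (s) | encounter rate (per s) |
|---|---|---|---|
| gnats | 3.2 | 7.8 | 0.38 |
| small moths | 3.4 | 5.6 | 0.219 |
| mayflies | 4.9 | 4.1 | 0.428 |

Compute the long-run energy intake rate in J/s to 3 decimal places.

R = (0.38×3.2 + 0.219×3.4 + 0.428×4.9) / (1 + 0.38×7.8 + 0.219×5.6 + 0.428×4.1) = 4.058/6.945 = 0.5843 J/s.

0.584 J/s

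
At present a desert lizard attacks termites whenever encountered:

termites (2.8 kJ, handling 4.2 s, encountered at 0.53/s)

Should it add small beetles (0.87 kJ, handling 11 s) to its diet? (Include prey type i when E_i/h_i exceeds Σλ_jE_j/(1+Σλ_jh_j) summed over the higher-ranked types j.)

No

Current rate: (0.53×2.8)/(1 + 0.53×4.2) = 0.46 kJ/s.
small beetles: E/h = 0.87/11 = 0.07909 kJ/s.
Since 0.07909 < R, time spent handling small beetles is better spent searching.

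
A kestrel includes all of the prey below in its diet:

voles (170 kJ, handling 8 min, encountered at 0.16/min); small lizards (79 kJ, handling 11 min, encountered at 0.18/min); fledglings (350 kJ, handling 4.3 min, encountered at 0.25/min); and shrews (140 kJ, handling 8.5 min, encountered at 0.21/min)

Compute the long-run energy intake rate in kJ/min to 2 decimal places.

22.24 kJ/min

R = (0.16×170 + 0.18×79 + 0.25×350 + 0.21×140) / (1 + 0.16×8 + 0.18×11 + 0.25×4.3 + 0.21×8.5) = 158.3/7.12 = 22.24 kJ/min.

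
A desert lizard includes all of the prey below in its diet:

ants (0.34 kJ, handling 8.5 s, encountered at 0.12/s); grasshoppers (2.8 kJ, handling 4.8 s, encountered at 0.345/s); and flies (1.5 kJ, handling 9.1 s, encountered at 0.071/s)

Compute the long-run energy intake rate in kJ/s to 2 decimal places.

0.26 kJ/s

Energy encountered per unit search time: 0.12×0.34 + 0.345×2.8 + 0.071×1.5 = 1.113 kJ/s.
Handling time per unit search time: 0.12×8.5 + 0.345×4.8 + 0.071×9.1 = 3.322.
Rate = 1.113/(1 + 3.322) = 0.2576 kJ/s.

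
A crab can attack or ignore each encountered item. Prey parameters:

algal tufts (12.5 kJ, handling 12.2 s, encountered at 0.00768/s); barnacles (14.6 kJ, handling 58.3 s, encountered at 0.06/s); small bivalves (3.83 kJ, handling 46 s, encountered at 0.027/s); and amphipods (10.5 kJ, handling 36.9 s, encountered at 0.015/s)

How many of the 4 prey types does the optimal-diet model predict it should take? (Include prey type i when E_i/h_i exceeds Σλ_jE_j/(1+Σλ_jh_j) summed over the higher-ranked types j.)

3

Profitabilities (E/h, kJ/s): algal tufts 1.02, amphipods 0.285, barnacles 0.25, small bivalves 0.0833. Add prey in this order while the next type's profitability exceeds the intake rate on those already taken.
Rate on top 1: 0.08778. amphipods: 0.285 > 0.08778 → include.
Rate on top 2: 0.1539. barnacles: 0.25 > 0.1539 → include.
Rate on top 3: 0.2195. small bivalves: 0.0833 < 0.2195 → exclude; stop.
Optimal diet: algal tufts, amphipods, barnacles — 3 of 4 types.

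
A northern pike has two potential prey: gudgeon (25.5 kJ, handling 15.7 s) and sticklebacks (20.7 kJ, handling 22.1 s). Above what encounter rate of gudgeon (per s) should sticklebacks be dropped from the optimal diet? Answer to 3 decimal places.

The zero-one rule: include sticklebacks iff E₂/h₂ > λE₁/(1+λh₁). Equality gives the switch point.
λE₁h₂ = E₂ + λE₂h₁ ⇒ λ = E₂/(E₁h₂ − E₂h₁) = 20.7/(563.6 − 325) = 0.08677 per s.

0.087 per s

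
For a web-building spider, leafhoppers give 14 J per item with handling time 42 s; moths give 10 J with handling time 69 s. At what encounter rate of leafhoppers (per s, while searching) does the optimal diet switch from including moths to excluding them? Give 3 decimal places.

Drop moths once their profitability E₂/h₂ falls below the rate achievable on leafhoppers alone: E₂/h₂ = λE₁/(1 + λh₁).
Solve for λ: λE₁h₂ = E₂(1 + λh₁) → λ(E₁h₂ − E₂h₁) = E₂ → λ = E₂/(E₁h₂ − E₂h₁).
λ = 10/(14×69 − 10×42) = 10/546 = 0.01832 per s.

0.018 per s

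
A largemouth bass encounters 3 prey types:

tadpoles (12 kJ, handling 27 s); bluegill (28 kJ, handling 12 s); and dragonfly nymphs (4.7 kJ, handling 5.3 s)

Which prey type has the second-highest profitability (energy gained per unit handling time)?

dragonfly nymphs

In descending order of E/h:
bluegill: 28/12 = 2.33 kJ/s
dragonfly nymphs: 4.7/5.3 = 0.887 kJ/s
tadpoles: 12/27 = 0.444 kJ/s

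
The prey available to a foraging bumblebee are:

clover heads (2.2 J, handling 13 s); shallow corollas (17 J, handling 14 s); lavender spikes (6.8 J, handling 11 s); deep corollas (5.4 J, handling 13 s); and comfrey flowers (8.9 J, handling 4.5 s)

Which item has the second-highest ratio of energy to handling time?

In descending order of E/h:
comfrey flowers: 8.9/4.5 = 1.98 J/s
shallow corollas: 17/14 = 1.21 J/s
lavender spikes: 6.8/11 = 0.618 J/s
deep corollas: 5.4/13 = 0.415 J/s
clover heads: 2.2/13 = 0.169 J/s

shallow corollas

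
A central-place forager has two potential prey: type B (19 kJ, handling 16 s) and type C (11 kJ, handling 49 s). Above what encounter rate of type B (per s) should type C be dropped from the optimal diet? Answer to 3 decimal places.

At the threshold, the rate on type B alone equals the profitability of type C: λ·19/(1 + λ·16) = 11/49 = 0.2245.
Rearranging, λ(19 − 0.2245×16) = 0.2245, so λ = 0.2245/15.41 = 0.01457 per s.

0.015 per s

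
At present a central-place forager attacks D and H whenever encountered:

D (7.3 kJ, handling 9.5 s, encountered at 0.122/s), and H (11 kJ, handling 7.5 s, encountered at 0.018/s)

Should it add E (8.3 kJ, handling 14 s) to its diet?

Current rate: (0.122×7.3 + 0.018×11)/(1 + 0.122×9.5 + 0.018×7.5) = 0.4745 kJ/s.
Profitability of E: 8.3/14 = 0.5929 kJ/s.
0.5929 > 0.4745, so adding E raises the average — include it.

Yes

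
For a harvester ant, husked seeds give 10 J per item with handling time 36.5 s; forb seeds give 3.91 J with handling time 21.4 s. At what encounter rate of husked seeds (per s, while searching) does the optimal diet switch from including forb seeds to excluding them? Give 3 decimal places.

0.055 per s

The zero-one rule: include forb seeds iff E₂/h₂ > λE₁/(1+λh₁). Equality gives the switch point.
λE₁h₂ = E₂ + λE₂h₁ ⇒ λ = E₂/(E₁h₂ − E₂h₁) = 3.91/(214 − 142.7) = 0.05485 per s.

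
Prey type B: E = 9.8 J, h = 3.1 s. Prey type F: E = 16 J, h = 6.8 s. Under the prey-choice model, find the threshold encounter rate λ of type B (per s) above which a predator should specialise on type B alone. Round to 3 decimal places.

Drop type F once their profitability E₂/h₂ falls below the rate achievable on type B alone: E₂/h₂ = λE₁/(1 + λh₁).
Solve for λ: λE₁h₂ = E₂(1 + λh₁) → λ(E₁h₂ − E₂h₁) = E₂ → λ = E₂/(E₁h₂ − E₂h₁).
λ = 16/(9.8×6.8 − 16×3.1) = 16/17.04 = 0.939 per s.

0.939 per s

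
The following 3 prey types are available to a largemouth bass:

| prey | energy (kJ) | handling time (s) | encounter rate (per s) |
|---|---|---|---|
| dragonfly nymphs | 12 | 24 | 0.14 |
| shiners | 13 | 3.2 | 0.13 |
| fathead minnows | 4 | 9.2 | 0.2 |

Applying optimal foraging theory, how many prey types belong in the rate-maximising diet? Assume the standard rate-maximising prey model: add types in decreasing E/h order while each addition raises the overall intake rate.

1

E/h in descending order: shiners 4.06, dragonfly nymphs 0.5, fathead minnows 0.435 kJ/s. The optimal diet is the largest prefix of this list for which every included type satisfies E_i/h_i > R on the types above it.
Rate on top 1: 1.194. dragonfly nymphs: 0.5 < 1.194 → exclude; stop.
Optimal diet: shiners — 1 of 3 types.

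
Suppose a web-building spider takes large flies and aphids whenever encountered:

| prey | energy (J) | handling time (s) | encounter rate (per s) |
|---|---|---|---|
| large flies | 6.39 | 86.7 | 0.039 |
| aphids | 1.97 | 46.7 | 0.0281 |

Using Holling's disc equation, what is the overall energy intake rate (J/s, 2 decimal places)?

R = (0.039×6.39 + 0.0281×1.97) / (1 + 0.039×86.7 + 0.0281×46.7) = 0.3046/5.694 = 0.05349 J/s.

0.05 J/s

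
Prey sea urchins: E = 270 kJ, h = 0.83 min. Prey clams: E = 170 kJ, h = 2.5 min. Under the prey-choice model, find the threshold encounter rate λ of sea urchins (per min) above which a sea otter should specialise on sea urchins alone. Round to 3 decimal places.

At the threshold, the rate on sea urchins alone equals the profitability of clams: λ·270/(1 + λ·0.83) = 170/2.5 = 68.
Rearranging, λ(270 − 68×0.83) = 68, so λ = 68/213.6 = 0.3184 per min.

0.318 per min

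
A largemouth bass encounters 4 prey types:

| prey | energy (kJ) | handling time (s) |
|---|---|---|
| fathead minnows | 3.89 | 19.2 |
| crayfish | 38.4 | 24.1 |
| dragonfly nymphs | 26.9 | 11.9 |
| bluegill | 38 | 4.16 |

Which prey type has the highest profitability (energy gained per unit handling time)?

In descending order of E/h:
bluegill: 38/4.16 = 9.13 kJ/s
dragonfly nymphs: 26.9/11.9 = 2.26 kJ/s
crayfish: 38.4/24.1 = 1.59 kJ/s
fathead minnows: 3.89/19.2 = 0.203 kJ/s

bluegill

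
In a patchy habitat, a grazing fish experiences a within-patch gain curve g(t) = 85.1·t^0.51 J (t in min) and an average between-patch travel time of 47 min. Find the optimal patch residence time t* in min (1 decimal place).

Maximise g(t)/(T+t): set derivative to zero → g'(t)(T+t) = g(t).
g'(t) = 0.51·85.1·t^-0.49. Setting 0.51·85.1·t^-0.49 = 85.1·t^0.51/(47+t) gives 0.51(47+t) = t, so 0.49·t = 0.51×47.
t* = 0.51×47/0.49 = 48.92 min.

48.9 min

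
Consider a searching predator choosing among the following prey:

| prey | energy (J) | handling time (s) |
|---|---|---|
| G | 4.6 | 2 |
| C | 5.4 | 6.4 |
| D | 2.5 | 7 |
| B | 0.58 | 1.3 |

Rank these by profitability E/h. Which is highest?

G

Profitability E/h (J/s): G = 4.6/2 = 2.3, C = 5.4/6.4 = 0.844, D = 2.5/7 = 0.357, B = 0.58/1.3 = 0.446.
Ranked: G > C > B > D.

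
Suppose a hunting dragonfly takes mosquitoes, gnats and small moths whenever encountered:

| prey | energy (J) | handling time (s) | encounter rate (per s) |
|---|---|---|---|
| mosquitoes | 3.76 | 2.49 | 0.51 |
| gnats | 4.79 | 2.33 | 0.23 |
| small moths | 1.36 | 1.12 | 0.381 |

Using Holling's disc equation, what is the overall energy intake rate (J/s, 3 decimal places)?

1.094 J/s

R = Σλ_iE_i / (1 + Σλ_ih_i)
Numerator: 0.51×3.76 + 0.23×4.79 + 0.381×1.36 = 3.537
Denominator: 1 + 0.51×2.49 + 0.23×2.33 + 0.381×1.12 = 3.233
R = 3.537/3.233 = 1.094 J/s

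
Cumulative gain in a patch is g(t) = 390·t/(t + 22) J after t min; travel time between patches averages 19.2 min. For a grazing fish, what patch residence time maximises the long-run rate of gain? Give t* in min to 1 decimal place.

Optimal t* satisfies g'(t*) = g(t*)/(T + t*).
g'(t) = 390·22/(t + 22)². Setting 390·22/(t+22)² = 390t/[(t+22)(19.2+t)] gives 22(19.2+t) = t(t+22), so t² = 22×19.2 = 422.4.
t* = √422.4 = 20.55 min.

20.6 min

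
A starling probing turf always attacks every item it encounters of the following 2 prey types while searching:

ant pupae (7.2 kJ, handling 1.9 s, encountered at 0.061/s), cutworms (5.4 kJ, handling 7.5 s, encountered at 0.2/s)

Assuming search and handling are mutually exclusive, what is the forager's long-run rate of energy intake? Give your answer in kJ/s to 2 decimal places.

0.58 kJ/s

R = Σλ_iE_i / (1 + Σλ_ih_i)
Numerator: 0.061×7.2 + 0.2×5.4 = 1.519
Denominator: 1 + 0.061×1.9 + 0.2×7.5 = 2.616
R = 1.519/2.616 = 0.5808 kJ/s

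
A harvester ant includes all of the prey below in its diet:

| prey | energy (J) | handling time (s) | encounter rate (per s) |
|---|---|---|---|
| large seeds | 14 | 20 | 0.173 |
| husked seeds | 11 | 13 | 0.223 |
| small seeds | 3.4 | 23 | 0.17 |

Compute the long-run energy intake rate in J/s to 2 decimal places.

R = (0.173×14 + 0.223×11 + 0.17×3.4) / (1 + 0.173×20 + 0.223×13 + 0.17×23) = 5.453/11.27 = 0.4839 J/s.

0.48 J/s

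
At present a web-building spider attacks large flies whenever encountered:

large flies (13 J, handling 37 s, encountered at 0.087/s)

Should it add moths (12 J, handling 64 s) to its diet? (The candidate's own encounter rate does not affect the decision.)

No

Intake rate on the current diet: R = (0.087×13) / (1 + 0.087×37) = 1.131/4.219 = 0.2681 J/s.
moths: E/h = 12/64 = 0.1875 J/s.
0.1875 < 0.2681, so adding moths would lower the average — exclude it.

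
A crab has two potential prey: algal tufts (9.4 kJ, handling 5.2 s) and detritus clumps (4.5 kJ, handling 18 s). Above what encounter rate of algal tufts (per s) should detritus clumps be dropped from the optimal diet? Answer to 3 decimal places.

0.031 per s

The zero-one rule: include detritus clumps iff E₂/h₂ > λE₁/(1+λh₁). Equality gives the switch point.
λE₁h₂ = E₂ + λE₂h₁ ⇒ λ = E₂/(E₁h₂ − E₂h₁) = 4.5/(169.2 − 23.4) = 0.03086 per s.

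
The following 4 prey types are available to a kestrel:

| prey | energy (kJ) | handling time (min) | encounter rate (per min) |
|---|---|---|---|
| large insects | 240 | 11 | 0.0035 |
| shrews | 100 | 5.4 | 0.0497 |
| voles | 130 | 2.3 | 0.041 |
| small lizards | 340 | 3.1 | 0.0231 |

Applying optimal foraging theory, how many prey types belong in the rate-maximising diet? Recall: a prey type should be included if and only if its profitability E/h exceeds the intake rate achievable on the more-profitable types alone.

4

Rank by E/h (kJ/min): small lizards 110, voles 56.5, large insects 21.8, shrews 18.5. Include each in turn until the next type's E/h falls below the running intake rate.
Rate on top 1: 7.329. voles: 56.5 > 7.329 → include.
Rate on top 2: 11.31. large insects: 21.8 > 11.31 → include.
Rate on top 3: 11.64. shrews: 18.5 > 11.64 → include.
Optimal diet: small lizards, voles, large insects, shrews — 4 of 4 types.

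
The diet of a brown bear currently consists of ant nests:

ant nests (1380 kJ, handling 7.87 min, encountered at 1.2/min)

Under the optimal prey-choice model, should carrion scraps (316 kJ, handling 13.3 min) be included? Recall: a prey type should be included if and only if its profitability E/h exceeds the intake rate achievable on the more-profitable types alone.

Current rate: (1.2×1380)/(1 + 1.2×7.87) = 158.6 kJ/min.
carrion scraps: E/h = 316/13.3 = 23.76 kJ/min.
Since 23.76 < R, time spent handling carrion scraps is better spent searching.

No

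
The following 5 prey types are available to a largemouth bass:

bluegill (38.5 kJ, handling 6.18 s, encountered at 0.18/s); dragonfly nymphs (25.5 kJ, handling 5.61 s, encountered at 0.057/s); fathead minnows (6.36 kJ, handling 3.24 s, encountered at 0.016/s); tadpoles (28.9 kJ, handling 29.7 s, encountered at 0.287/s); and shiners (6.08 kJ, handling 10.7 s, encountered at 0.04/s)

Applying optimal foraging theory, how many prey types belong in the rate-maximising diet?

2

Rank by E/h (kJ/s): bluegill 6.23, dragonfly nymphs 4.55, fathead minnows 1.96, tadpoles 0.973, shiners 0.568. Include each in turn until the next type's E/h falls below the running intake rate.
Rate on top 1: 3.281. dragonfly nymphs: 4.55 > 3.281 → include.
Rate on top 2: 3.447. fathead minnows: 1.96 < 3.447 → exclude; stop.
Optimal diet: bluegill, dragonfly nymphs — 2 of 5 types.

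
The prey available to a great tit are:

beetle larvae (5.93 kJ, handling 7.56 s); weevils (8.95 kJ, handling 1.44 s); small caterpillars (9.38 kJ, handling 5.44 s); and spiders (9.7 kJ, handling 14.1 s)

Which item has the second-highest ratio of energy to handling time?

In descending order of E/h:
weevils: 8.95/1.44 = 6.22 kJ/s
small caterpillars: 9.38/5.44 = 1.72 kJ/s
beetle larvae: 5.93/7.56 = 0.784 kJ/s
spiders: 9.7/14.1 = 0.688 kJ/s

small caterpillars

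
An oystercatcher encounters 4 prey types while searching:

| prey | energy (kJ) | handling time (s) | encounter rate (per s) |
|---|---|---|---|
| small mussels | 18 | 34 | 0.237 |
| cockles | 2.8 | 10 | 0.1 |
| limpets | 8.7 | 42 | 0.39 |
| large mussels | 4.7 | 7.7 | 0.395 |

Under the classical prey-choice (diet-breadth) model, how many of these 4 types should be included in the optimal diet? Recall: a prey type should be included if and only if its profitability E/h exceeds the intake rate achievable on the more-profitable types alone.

Rank by E/h (kJ/s): large mussels 0.61, small mussels 0.529, cockles 0.28, limpets 0.207. Include each in turn until the next type's E/h falls below the running intake rate.
Rate on top 1: 0.4594. small mussels: 0.529 > 0.4594 → include.
Rate on top 2: 0.506. cockles: 0.28 < 0.506 → exclude; stop.
Optimal diet: large mussels, small mussels — 2 of 4 types.

2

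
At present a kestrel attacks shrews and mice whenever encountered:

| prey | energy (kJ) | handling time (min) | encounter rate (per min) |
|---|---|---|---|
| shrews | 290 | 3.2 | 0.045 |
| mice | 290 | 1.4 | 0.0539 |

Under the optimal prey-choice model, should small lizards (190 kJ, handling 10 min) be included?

On shrews and mice alone, R = ΣλE/(1+Σλh) = 28.68/1.219 = 23.52 kJ/min.
small lizards: E/h = 190/10 = 19 kJ/min.
Since 19 < R, time spent handling small lizards is better spent searching.

No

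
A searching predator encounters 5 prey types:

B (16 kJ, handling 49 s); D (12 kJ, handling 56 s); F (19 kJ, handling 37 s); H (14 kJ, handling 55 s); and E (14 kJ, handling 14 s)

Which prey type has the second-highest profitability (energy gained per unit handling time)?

Profitability E/h (kJ/s): B = 16/49 = 0.327, D = 12/56 = 0.214, F = 19/37 = 0.514, H = 14/55 = 0.255, E = 14/14 = 1.
Ranked: E > F > B > H > D.

F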